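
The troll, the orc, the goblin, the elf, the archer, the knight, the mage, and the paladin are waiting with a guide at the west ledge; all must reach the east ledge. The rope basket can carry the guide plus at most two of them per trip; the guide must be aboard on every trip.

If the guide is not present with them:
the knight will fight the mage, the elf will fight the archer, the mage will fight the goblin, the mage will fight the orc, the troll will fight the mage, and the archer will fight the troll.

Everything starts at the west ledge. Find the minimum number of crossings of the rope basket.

9

Counting alone: the guide can take at most 2 across per trip to the east ledge, so moving all 8 needs at least 4 loaded trips out, with a return between consecutive ones — at least 7 crossings.
The safety rule pushes this higher. Following every safe sequence of crossings, the most of the 8 that can be at the east ledge as the rope basket arrives there on crossing 7 is 6 — never all 8.
So no plan with fewer than 9 crossings exists, and this one achieves 9:
1. Guide goes to the east ledge with the archer and the mage.  [the west ledge: the elf, the goblin, the knight, the orc, the paladin, the troll | the east ledge: the archer, the mage]
2. Guide goes back to the west ledge alone.  [the west ledge: the elf, the goblin, the knight, the orc, the paladin, the troll | the east ledge: the archer, the mage]
3. Guide goes to the east ledge with the goblin and the orc.  [the west ledge: the elf, the knight, the paladin, the troll | the east ledge: the archer, the goblin, the mage, the orc]
4. Guide goes back to the west ledge with the mage.  [the west ledge: the elf, the knight, the mage, the paladin, the troll | the east ledge: the archer, the goblin, the orc]
5. Guide goes to the east ledge with the knight and the troll.  [the west ledge: the elf, the mage, the paladin | the east ledge: the archer, the goblin, the knight, the orc, the troll]
6. Guide goes back to the west ledge with the archer.  [the west ledge: the archer, the elf, the mage, the paladin | the east ledge: the goblin, the knight, the orc, the troll]
7. Guide goes to the east ledge with the elf and the paladin.  [the west ledge: the archer, the mage | the east ledge: the elf, the goblin, the knight, the orc, the paladin, the troll]
8. Guide goes back to the west ledge alone.  [the west ledge: the archer, the mage | the east ledge: the elf, the goblin, the knight, the orc, the paladin, the troll]
9. Guide goes to the east ledge with the archer and the mage.  [the west ledge: — | the east ledge: the archer, the elf, the goblin, the knight, the mage, the orc, the paladin, the troll]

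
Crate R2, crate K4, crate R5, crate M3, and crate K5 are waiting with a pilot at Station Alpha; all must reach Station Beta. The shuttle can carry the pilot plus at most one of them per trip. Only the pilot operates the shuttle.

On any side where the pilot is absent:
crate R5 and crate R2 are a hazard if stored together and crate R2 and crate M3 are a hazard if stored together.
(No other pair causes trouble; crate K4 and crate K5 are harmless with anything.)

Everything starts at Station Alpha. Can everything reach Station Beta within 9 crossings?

No

Counting alone: the pilot can take at most 1 across per trip to Station Beta, so moving all 5 needs at least 5 loaded trips out, with a return between consecutive ones — at least 9 crossings.
The safety rule pushes this higher. Following every safe sequence of crossings, the most of the 5 that can be at Station Beta as the shuttle arrives there on crossing 9 is 4 — never all 5.
So the move cannot be finished within 9 crossings. (The shortest complete plan takes 11:)
1. Pilot goes to Station Beta with crate R2.
2. Pilot goes back to Station Alpha alone.
3. Pilot goes to Station Beta with crate K4.
4. Pilot goes back to Station Alpha alone.
5. Pilot goes to Station Beta with crate R5.
6. Pilot goes back to Station Alpha with crate R2.
7. Pilot goes to Station Beta with crate M3.
8. Pilot goes back to Station Alpha alone.
9. Pilot goes to Station Beta with crate K5.
10. Pilot goes back to Station Alpha alone.
11. Pilot goes to Station Beta with crate R2.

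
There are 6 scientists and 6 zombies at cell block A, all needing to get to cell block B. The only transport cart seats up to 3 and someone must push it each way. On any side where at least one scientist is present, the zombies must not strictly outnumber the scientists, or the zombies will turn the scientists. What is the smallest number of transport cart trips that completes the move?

Following every safe sequence of crossings from the start, the most of the 12 that can be at cell block B as the transport cart arrives there on crossings 1, 3, 5 is 3, 5, 6 respectively; the best ever achieved is 6 of 12.
From crossing 7 on, no configuration arises that was not already reachable earlier: only 17 distinct safe configurations (who is on which side, and where the transport cart is) can ever be reached, none of them has everyone across, and every continuation just revisits them. They are: 0 scientists + 0 zombies across (transport cart back at the start); 0 scientists + 1 zombie across (transport cart there); 0 scientists + 1 zombie across (transport cart back at the start); 0 scientists + 2 zombies across (transport cart there); 0 scientists + 2 zombies across (transport cart back at the start); 0 scientists + 3 zombies across (transport cart there); 0 scientists + 3 zombies across (transport cart back at the start); 0 scientists + 4 zombies across (transport cart there); 0 scientists + 4 zombies across (transport cart back at the start); 0 scientists + 5 zombies across (transport cart there); 0 scientists + 5 zombies across (transport cart back at the start); 0 scientists + 6 zombies across (transport cart there); 1 scientist + 1 zombie across (transport cart there); 1 scientist + 1 zombie across (transport cart back at the start); 2 scientists + 2 zombies across (transport cart there); 2 scientists + 2 zombies across (transport cart back at the start); 3 scientists + 3 zombies across (transport cart there). So no valid plan exists.

impossible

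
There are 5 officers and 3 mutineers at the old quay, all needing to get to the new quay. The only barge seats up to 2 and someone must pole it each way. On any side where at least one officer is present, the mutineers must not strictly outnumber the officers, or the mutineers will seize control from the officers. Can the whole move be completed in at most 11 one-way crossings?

Counting alone: each trip to the new quay takes at most 2 across and each return brings at least 1 back, so after t trips out (and t−1 returns) at most 2t − (t−1) of the 8 are across; that first reaches 8 at t = 7, so at least 13 crossings are needed.
Since 11 < 13, 11 crossings cannot be enough. (The shortest complete plan in fact takes 13:)
1. 2 mutineers → the new quay.  (the old quay: 5O 1M; the new quay: 0O 2M)
2. 1 mutineer ← the old quay.  (the old quay: 5O 2M; the new quay: 0O 1M)
3. 2 mutineers → the new quay.  (the old quay: 5O 0M; the new quay: 0O 3M)
4. 1 mutineer ← the old quay.  (the old quay: 5O 1M; the new quay: 0O 2M)
5. 2 officers → the new quay.  (the old quay: 3O 1M; the new quay: 2O 2M)
6. 1 mutineer ← the old quay.  (the old quay: 3O 2M; the new quay: 2O 1M)
7. 1 officer and 1 mutineer → the new quay.  (the old quay: 2O 1M; the new quay: 3O 2M)
8. 1 mutineer ← the old quay.  (the old quay: 2O 2M; the new quay: 3O 1M)
9. 2 mutineers → the new quay.  (the old quay: 2O 0M; the new quay: 3O 3M)
10. 1 mutineer ← the old quay.  (the old quay: 2O 1M; the new quay: 3O 2M)
11. 1 officer and 1 mutineer → the new quay.  (the old quay: 1O 0M; the new quay: 4O 3M)
12. 1 mutineer ← the old quay.  (the old quay: 1O 1M; the new quay: 4O 2M)
13. 1 officer and 1 mutineer → the new quay.  (the old quay: 0O 0M; the new quay: 5O 3M)

No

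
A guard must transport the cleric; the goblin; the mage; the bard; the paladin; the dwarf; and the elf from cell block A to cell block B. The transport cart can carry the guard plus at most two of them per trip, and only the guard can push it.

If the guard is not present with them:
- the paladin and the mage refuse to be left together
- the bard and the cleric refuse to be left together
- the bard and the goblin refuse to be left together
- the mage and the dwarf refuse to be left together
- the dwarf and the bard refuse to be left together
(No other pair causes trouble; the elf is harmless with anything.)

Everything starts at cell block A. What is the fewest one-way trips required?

Counting alone: the guard can take at most 2 across per trip to cell block B, so moving all 7 needs at least 4 loaded trips out, with a return between consecutive ones — at least 7 crossings.
The safety rule pushes this higher. Following every safe sequence of crossings, the most of the 7 that can be at cell block B as the transport cart arrives there on crossing 7 is 6 — never all 7.
So no plan with fewer than 9 crossings exists, and this one achieves 9:
1. Guard goes to cell block B with the bard and the mage.
2. Guard goes back to cell block A alone.
3. Guard goes to cell block B with the cleric.
4. Guard goes back to cell block A with the bard.
5. Guard goes to cell block B with the dwarf and the goblin.
6. Guard goes back to cell block A with the mage.
7. Guard goes to cell block B with the elf and the paladin.
8. Guard goes back to cell block A alone.
9. Guard goes to cell block B with the bard and the mage.

9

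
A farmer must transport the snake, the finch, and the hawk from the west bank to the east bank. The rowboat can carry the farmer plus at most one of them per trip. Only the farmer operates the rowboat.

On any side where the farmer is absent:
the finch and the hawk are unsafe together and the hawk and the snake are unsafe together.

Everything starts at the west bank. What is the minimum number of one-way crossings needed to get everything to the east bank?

7

Counting alone: the farmer can take at most 1 across per trip to the east bank, so moving all 3 needs at least 3 loaded trips out, with a return between consecutive ones — at least 5 crossings.
The safety rule pushes this higher. Following every safe sequence of crossings, the most of the 3 that can be at the east bank as the rowboat arrives there on crossing 5 is 2 — never all 3.
So no plan with fewer than 7 crossings exists, and this one achieves 7:
1. Farmer goes to the east bank with the hawk.
2. Farmer goes back to the west bank alone.
3. Farmer goes to the east bank with the snake.
4. Farmer goes back to the west bank with the hawk.
5. Farmer goes to the east bank with the finch.
6. Farmer goes back to the west bank alone.
7. Farmer goes to the east bank with the hawk.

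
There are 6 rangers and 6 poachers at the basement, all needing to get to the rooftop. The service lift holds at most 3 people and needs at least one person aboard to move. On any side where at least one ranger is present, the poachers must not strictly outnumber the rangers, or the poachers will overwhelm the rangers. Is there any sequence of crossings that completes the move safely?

Following every safe sequence of crossings from the start, the most of the 12 that can be at the rooftop as the service lift arrives there on crossings 1, 3, 5 is 3, 5, 6 respectively; the best ever achieved is 6 of 12.
From crossing 7 on, no configuration arises that was not already reachable earlier: only 17 distinct safe configurations (who is on which side, and where the service lift is) can ever be reached, none of them has everyone across, and every continuation just revisits them. They are: 0 rangers + 0 poachers across (service lift back at the start); 0 rangers + 1 poacher across (service lift there); 0 rangers + 1 poacher across (service lift back at the start); 0 rangers + 2 poachers across (service lift there); 0 rangers + 2 poachers across (service lift back at the start); 0 rangers + 3 poachers across (service lift there); 0 rangers + 3 poachers across (service lift back at the start); 0 rangers + 4 poachers across (service lift there); 0 rangers + 4 poachers across (service lift back at the start); 0 rangers + 5 poachers across (service lift there); 0 rangers + 5 poachers across (service lift back at the start); 0 rangers + 6 poachers across (service lift there); 1 ranger + 1 poacher across (service lift there); 1 ranger + 1 poacher across (service lift back at the start); 2 rangers + 2 poachers across (service lift there); 2 rangers + 2 poachers across (service lift back at the start); 3 rangers + 3 poachers across (service lift there). So no valid plan exists.

No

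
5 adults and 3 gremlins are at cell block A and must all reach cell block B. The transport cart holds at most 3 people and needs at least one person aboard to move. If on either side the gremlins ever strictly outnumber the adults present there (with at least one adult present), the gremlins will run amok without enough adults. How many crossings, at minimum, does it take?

Counting alone: each trip to cell block B takes at most 3 across and each return brings at least 1 back, so after t trips out (and t−1 returns) at most 3t − (t−1) of the 8 are across; that first reaches 8 at t = 4, so at least 7 crossings are needed.
The plan below uses exactly 7 crossings, so it is optimal:
1. 2 gremlins → cell block B.  (cell block A: 5A 1G; cell block B: 0A 2G)
2. 1 gremlin ← cell block A.  (cell block A: 5A 2G; cell block B: 0A 1G)
3. 2 adults and 1 gremlin → cell block B.  (cell block A: 3A 1G; cell block B: 2A 2G)
4. 1 gremlin ← cell block A.  (cell block A: 3A 2G; cell block B: 2A 1G)
5. 1 adult and 2 gremlins → cell block B.  (cell block A: 2A 0G; cell block B: 3A 3G)
6. 1 gremlin ← cell block A.  (cell block A: 2A 1G; cell block B: 3A 2G)
7. 2 adults and 1 gremlin → cell block B.  (cell block A: 0A 0G; cell block B: 5A 3G)

7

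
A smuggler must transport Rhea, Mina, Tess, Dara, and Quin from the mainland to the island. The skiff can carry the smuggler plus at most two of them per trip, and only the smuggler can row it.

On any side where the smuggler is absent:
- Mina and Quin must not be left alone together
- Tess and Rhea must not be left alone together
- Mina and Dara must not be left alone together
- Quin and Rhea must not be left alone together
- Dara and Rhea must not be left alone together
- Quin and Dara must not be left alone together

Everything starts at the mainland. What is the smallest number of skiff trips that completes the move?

impossible

Whatever the first load, the items left behind include a forbidden pair without the smuggler. No opening move is safe, so no plan exists.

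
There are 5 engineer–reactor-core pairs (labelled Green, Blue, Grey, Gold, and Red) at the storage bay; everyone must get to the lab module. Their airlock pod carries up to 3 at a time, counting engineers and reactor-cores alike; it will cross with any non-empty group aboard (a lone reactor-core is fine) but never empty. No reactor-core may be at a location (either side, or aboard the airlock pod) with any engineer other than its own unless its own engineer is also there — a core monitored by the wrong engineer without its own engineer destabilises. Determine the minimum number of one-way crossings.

11

Counting alone: each trip to the lab module takes at most 3 across and each return brings at least 1 back, so after t trips out (and t−1 returns) at most 3t − (t−1) of the 10 are across; that first reaches 10 at t = 5, so at least 9 crossings are needed.
The safety rule pushes this higher. Following every safe sequence of crossings, the most of the 10 that can be at the lab module as the airlock pod arrives there on crossing 9 is 9 — never all 10.
So no plan with fewer than 11 crossings exists, and this one achieves 11:
1. engineer Green and reactor-core Green cross → the lab module.
2. engineer Green crosses ← the storage bay.
3. reactor-core Blue, reactor-core Gold, and reactor-core Grey cross → the lab module.
4. reactor-core Green crosses ← the storage bay.
5. engineer Blue, engineer Gold, and engineer Grey cross → the lab module.
6. engineer Blue and reactor-core Blue cross ← the storage bay.
7. engineer Blue, engineer Green, and engineer Red cross → the lab module.
8. reactor-core Grey crosses ← the storage bay.
9. reactor-core Blue and reactor-core Green cross → the lab module.
10. reactor-core Green crosses ← the storage bay.
11. reactor-core Green, reactor-core Grey, and reactor-core Red cross → the lab module.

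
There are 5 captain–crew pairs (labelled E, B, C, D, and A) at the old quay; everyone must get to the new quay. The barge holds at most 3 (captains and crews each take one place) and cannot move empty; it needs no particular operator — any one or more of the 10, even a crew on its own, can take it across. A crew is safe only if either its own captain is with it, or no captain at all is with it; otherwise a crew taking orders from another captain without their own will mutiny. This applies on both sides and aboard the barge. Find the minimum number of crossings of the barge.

11

Counting alone: each trip to the new quay takes at most 3 across and each return brings at least 1 back, so after t trips out (and t−1 returns) at most 3t − (t−1) of the 10 are across; that first reaches 10 at t = 5, so at least 9 crossings are needed.
The safety rule pushes this higher. Following every safe sequence of crossings, the most of the 10 that can be at the new quay as the barge arrives there on crossing 9 is 9 — never all 10.
So no plan with fewer than 11 crossings exists, and this one achieves 11:
1. captain E and crew E cross → the new quay.
2. captain E crosses ← the old quay.
3. crew B, crew C, and crew D cross → the new quay.
4. crew E crosses ← the old quay.
5. captain B, captain C, and captain D cross → the new quay.
6. captain B and crew B cross ← the old quay.
7. captain A, captain B, and captain E cross → the new quay.
8. crew C crosses ← the old quay.
9. crew B and crew E cross → the new quay.
10. crew E crosses ← the old quay.
11. crew A, crew C, and crew E cross → the new quay.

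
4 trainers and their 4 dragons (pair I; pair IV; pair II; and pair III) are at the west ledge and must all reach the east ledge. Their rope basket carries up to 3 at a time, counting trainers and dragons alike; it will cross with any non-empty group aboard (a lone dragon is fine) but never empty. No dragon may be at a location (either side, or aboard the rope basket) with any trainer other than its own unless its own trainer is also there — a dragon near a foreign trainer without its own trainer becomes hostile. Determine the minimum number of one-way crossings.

9

Counting alone: each trip to the east ledge takes at most 3 across and each return brings at least 1 back, so after t trips out (and t−1 returns) at most 3t − (t−1) of the 8 are across; that first reaches 8 at t = 4, so at least 7 crossings are needed.
The safety rule pushes this higher. Following every safe sequence of crossings, the most of the 8 that can be at the east ledge as the rope basket arrives there on crossing 7 is 7 — never all 8.
So no plan with fewer than 9 crossings exists, and this one achieves 9:
1. dragon I and trainer I cross → the east ledge.
2. trainer I crosses ← the west ledge.
3. dragon IV, trainer I, and trainer IV cross → the east ledge.
4. dragon I and trainer I cross ← the west ledge.
5. trainer I, trainer II, and trainer III cross → the east ledge.
6. dragon IV crosses ← the west ledge.
7. dragon I and dragon IV cross → the east ledge.
8. dragon I crosses ← the west ledge.
9. dragon I, dragon II, and dragon III cross → the east ledge.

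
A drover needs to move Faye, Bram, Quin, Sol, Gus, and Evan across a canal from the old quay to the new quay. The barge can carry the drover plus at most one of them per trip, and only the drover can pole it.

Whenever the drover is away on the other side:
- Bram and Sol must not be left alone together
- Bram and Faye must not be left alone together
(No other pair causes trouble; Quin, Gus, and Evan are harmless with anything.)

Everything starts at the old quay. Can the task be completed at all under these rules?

Yes

1. Drover goes to the new quay with Bram.  [the old quay: Evan, Faye, Gus, Quin, Sol | the new quay: Bram]
2. Drover goes back to the old quay alone.  [the old quay: Evan, Faye, Gus, Quin, Sol | the new quay: Bram]
3. Drover goes to the new quay with Faye.  [the old quay: Evan, Gus, Quin, Sol | the new quay: Bram, Faye]
4. Drover goes back to the old quay with Bram.  [the old quay: Bram, Evan, Gus, Quin, Sol | the new quay: Faye]
5. Drover goes to the new quay with Sol.  [the old quay: Bram, Evan, Gus, Quin | the new quay: Faye, Sol]
6. Drover goes back to the old quay alone.  [the old quay: Bram, Evan, Gus, Quin | the new quay: Faye, Sol]
7. Drover goes to the new quay with Quin.  [the old quay: Bram, Evan, Gus | the new quay: Faye, Quin, Sol]
8. Drover goes back to the old quay alone.  [the old quay: Bram, Evan, Gus | the new quay: Faye, Quin, Sol]
9. Drover goes to the new quay with Gus.  [the old quay: Bram, Evan | the new quay: Faye, Gus, Quin, Sol]
10. Drover goes back to the old quay alone.  [the old quay: Bram, Evan | the new quay: Faye, Gus, Quin, Sol]
11. Drover goes to the new quay with Evan.  [the old quay: Bram | the new quay: Evan, Faye, Gus, Quin, Sol]
12. Drover goes back to the old quay alone.  [the old quay: Bram | the new quay: Evan, Faye, Gus, Quin, Sol]
13. Drover goes to the new quay with Bram.  [the old quay: — | the new quay: Bram, Evan, Faye, Gus, Quin, Sol]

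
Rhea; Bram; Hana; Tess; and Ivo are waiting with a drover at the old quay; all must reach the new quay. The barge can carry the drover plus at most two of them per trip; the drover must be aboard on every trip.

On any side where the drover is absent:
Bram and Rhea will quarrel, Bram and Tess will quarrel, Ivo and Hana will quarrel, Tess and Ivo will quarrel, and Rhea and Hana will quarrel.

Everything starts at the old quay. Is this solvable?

No

Whatever the first load, the items left behind include a forbidden pair without the drover. No opening move is safe, so no plan exists.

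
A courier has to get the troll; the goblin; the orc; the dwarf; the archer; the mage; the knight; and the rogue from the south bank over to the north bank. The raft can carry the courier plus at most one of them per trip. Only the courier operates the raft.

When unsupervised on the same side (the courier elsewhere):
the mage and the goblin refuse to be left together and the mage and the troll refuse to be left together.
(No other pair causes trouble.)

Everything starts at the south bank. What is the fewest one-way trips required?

Counting alone: the courier can take at most 1 across per trip to the north bank, so moving all 8 needs at least 8 loaded trips out, with a return between consecutive ones — at least 15 crossings.
The safety rule pushes this higher. Following every safe sequence of crossings, the most of the 8 that can be at the north bank as the raft arrives there on crossing 15 is 7 — never all 8.
So no plan with fewer than 17 crossings exists, and this one achieves 17:
1. Courier goes to the north bank with the mage.  [the south bank: the archer, the dwarf, the goblin, the knight, the orc, the rogue, the troll | the north bank: the mage]
2. Courier goes back to the south bank alone.  [the south bank: the archer, the dwarf, the goblin, the knight, the orc, the rogue, the troll | the north bank: the mage]
3. Courier goes to the north bank with the troll.  [the south bank: the archer, the dwarf, the goblin, the knight, the orc, the rogue | the north bank: the mage, the troll]
4. Courier goes back to the south bank with the mage.  [the south bank: the archer, the dwarf, the goblin, the knight, the mage, the orc, the rogue | the north bank: the troll]
5. Courier goes to the north bank with the goblin.  [the south bank: the archer, the dwarf, the knight, the mage, the orc, the rogue | the north bank: the goblin, the troll]
6. Courier goes back to the south bank alone.  [the south bank: the archer, the dwarf, the knight, the mage, the orc, the rogue | the north bank: the goblin, the troll]
7. Courier goes to the north bank with the orc.  [the south bank: the archer, the dwarf, the knight, the mage, the rogue | the north bank: the goblin, the orc, the troll]
8. Courier goes back to the south bank alone.  [the south bank: the archer, the dwarf, the knight, the mage, the rogue | the north bank: the goblin, the orc, the troll]
9. Courier goes to the north bank with the dwarf.  [the south bank: the archer, the knight, the mage, the rogue | the north bank: the dwarf, the goblin, the orc, the troll]
10. Courier goes back to the south bank alone.  [the south bank: the archer, the knight, the mage, the rogue | the north bank: the dwarf, the goblin, the orc, the troll]
11. Courier goes to the north bank with the archer.  [the south bank: the knight, the mage, the rogue | the north bank: the archer, the dwarf, the goblin, the orc, the troll]
12. Courier goes back to the south bank alone.  [the south bank: the knight, the mage, the rogue | the north bank: the archer, the dwarf, the goblin, the orc, the troll]
13. Courier goes to the north bank with the knight.  [the south bank: the mage, the rogue | the north bank: the archer, the dwarf, the goblin, the knight, the orc, the troll]
14. Courier goes back to the south bank alone.  [the south bank: the mage, the rogue | the north bank: the archer, the dwarf, the goblin, the knight, the orc, the troll]
15. Courier goes to the north bank with the rogue.  [the south bank: the mage | the north bank: the archer, the dwarf, the goblin, the knight, the orc, the rogue, the troll]
16. Courier goes back to the south bank alone.  [the south bank: the mage | the north bank: the archer, the dwarf, the goblin, the knight, the orc, the rogue, the troll]
17. Courier goes to the north bank with the mage.  [the south bank: — | the north bank: the archer, the dwarf, the goblin, the knight, the mage, the orc, the rogue, the troll]

17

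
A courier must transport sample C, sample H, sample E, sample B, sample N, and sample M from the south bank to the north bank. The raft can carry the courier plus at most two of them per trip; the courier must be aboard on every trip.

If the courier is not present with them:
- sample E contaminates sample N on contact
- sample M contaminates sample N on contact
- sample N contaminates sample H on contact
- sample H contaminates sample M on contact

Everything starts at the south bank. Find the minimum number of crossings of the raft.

9

Counting alone: the courier can take at most 2 across per trip to the north bank, so moving all 6 needs at least 3 loaded trips out, with a return between consecutive ones — at least 5 crossings.
The safety rule pushes this higher. Following every safe sequence of crossings, the most of the 6 that can be at the north bank as the raft arrives there on crossings 5, 7 is 4, 5 respectively — never all 6.
So no plan with fewer than 9 crossings exists, and this one achieves 9:
1. Courier goes to the north bank with sample H and sample N.  [the south bank: sample B, sample C, sample E, sample M | the north bank: sample H, sample N]
2. Courier goes back to the south bank with sample H.  [the south bank: sample B, sample C, sample E, sample H, sample M | the north bank: sample N]
3. Courier goes to the north bank with sample C and sample H.  [the south bank: sample B, sample E, sample M | the north bank: sample C, sample H, sample N]
4. Courier goes back to the south bank with sample H.  [the south bank: sample B, sample E, sample H, sample M | the north bank: sample C, sample N]
5. Courier goes to the north bank with sample E and sample H.  [the south bank: sample B, sample M | the north bank: sample C, sample E, sample H, sample N]
6. Courier goes back to the south bank with sample N.  [the south bank: sample B, sample M, sample N | the north bank: sample C, sample E, sample H]
7. Courier goes to the north bank with sample B and sample N.  [the south bank: sample M | the north bank: sample B, sample C, sample E, sample H, sample N]
8. Courier goes back to the south bank with sample N.  [the south bank: sample M, sample N | the north bank: sample B, sample C, sample E, sample H]
9. Courier goes to the north bank with sample M and sample N.  [the south bank: — | the north bank: sample B, sample C, sample E, sample H, sample M, sample N]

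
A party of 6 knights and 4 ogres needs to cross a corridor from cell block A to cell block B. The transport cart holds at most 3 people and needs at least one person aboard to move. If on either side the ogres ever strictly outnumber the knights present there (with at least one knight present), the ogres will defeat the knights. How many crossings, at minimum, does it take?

Counting alone: each trip to cell block B takes at most 3 across and each return brings at least 1 back, so after t trips out (and t−1 returns) at most 3t − (t−1) of the 10 are across; that first reaches 10 at t = 5, so at least 9 crossings are needed.
The plan below uses exactly 9 crossings, so it is optimal:
1. 2 ogres → cell block B.  (cell block A: 6K 2O; cell block B: 0K 2O)
2. 1 ogre ← cell block A.  (cell block A: 6K 3O; cell block B: 0K 1O)
3. 3 ogres → cell block B.  (cell block A: 6K 0O; cell block B: 0K 4O)
4. 1 ogre ← cell block A.  (cell block A: 6K 1O; cell block B: 0K 3O)
5. 3 knights → cell block B.  (cell block A: 3K 1O; cell block B: 3K 3O)
6. 1 ogre ← cell block A.  (cell block A: 3K 2O; cell block B: 3K 2O)
7. 1 knight and 2 ogres → cell block B.  (cell block A: 2K 0O; cell block B: 4K 4O)
8. 1 ogre ← cell block A.  (cell block A: 2K 1O; cell block B: 4K 3O)
9. 2 knights and 1 ogre → cell block B.  (cell block A: 0K 0O; cell block B: 6K 4O)

9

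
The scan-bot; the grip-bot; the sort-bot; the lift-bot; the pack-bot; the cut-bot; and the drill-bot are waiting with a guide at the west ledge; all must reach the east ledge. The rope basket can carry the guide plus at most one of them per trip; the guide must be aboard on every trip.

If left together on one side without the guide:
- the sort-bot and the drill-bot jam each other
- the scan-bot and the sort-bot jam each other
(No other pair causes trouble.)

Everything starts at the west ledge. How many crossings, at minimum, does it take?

15

Counting alone: the guide can take at most 1 across per trip to the east ledge, so moving all 7 needs at least 7 loaded trips out, with a return between consecutive ones — at least 13 crossings.
The safety rule pushes this higher. Following every safe sequence of crossings, the most of the 7 that can be at the east ledge as the rope basket arrives there on crossing 13 is 6 — never all 7.
So no plan with fewer than 15 crossings exists, and this one achieves 15:
1. Guide goes to the east ledge with the sort-bot.
2. Guide goes back to the west ledge alone.
3. Guide goes to the east ledge with the scan-bot.
4. Guide goes back to the west ledge with the sort-bot.
5. Guide goes to the east ledge with the drill-bot.
6. Guide goes back to the west ledge alone.
7. Guide goes to the east ledge with the grip-bot.
8. Guide goes back to the west ledge alone.
9. Guide goes to the east ledge with the lift-bot.
10. Guide goes back to the west ledge alone.
11. Guide goes to the east ledge with the pack-bot.
12. Guide goes back to the west ledge alone.
13. Guide goes to the east ledge with the cut-bot.
14. Guide goes back to the west ledge alone.
15. Guide goes to the east ledge with the sort-bot.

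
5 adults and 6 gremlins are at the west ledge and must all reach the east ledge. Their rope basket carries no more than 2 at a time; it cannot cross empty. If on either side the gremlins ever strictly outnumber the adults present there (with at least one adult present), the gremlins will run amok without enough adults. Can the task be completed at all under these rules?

No

The gremlins already outnumber the adults at the west ledge before anyone moves, so the starting position itself is disallowed.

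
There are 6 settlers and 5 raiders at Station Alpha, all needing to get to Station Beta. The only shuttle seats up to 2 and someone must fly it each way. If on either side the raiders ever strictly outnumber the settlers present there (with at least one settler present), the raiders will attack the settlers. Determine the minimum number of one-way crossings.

19

Counting alone: each trip to Station Beta takes at most 2 across and each return brings at least 1 back, so after t trips out (and t−1 returns) at most 2t − (t−1) of the 11 are across; that first reaches 11 at t = 10, so at least 19 crossings are needed.
The plan below uses exactly 19 crossings, so it is optimal:
1. 2 raiders → Station Beta.  (Station Alpha: 6S 3R; Station Beta: 0S 2R)
2. 1 raider ← Station Alpha.  (Station Alpha: 6S 4R; Station Beta: 0S 1R)
3. 2 raiders → Station Beta.  (Station Alpha: 6S 2R; Station Beta: 0S 3R)
4. 1 raider ← Station Alpha.  (Station Alpha: 6S 3R; Station Beta: 0S 2R)
5. 2 settlers → Station Beta.  (Station Alpha: 4S 3R; Station Beta: 2S 2R)
6. 1 raider ← Station Alpha.  (Station Alpha: 4S 4R; Station Beta: 2S 1R)
7. 1 settler and 1 raider → Station Beta.  (Station Alpha: 3S 3R; Station Beta: 3S 2R)
8. 1 settler ← Station Alpha.  (Station Alpha: 4S 3R; Station Beta: 2S 2R)
9. 1 settler and 1 raider → Station Beta.  (Station Alpha: 3S 2R; Station Beta: 3S 3R)
10. 1 raider ← Station Alpha.  (Station Alpha: 3S 3R; Station Beta: 3S 2R)
11. 1 settler and 1 raider → Station Beta.  (Station Alpha: 2S 2R; Station Beta: 4S 3R)
12. 1 settler ← Station Alpha.  (Station Alpha: 3S 2R; Station Beta: 3S 3R)
13. 1 settler and 1 raider → Station Beta.  (Station Alpha: 2S 1R; Station Beta: 4S 4R)
14. 1 raider ← Station Alpha.  (Station Alpha: 2S 2R; Station Beta: 4S 3R)
15. 1 settler and 1 raider → Station Beta.  (Station Alpha: 1S 1R; Station Beta: 5S 4R)
16. 1 settler ← Station Alpha.  (Station Alpha: 2S 1R; Station Beta: 4S 4R)
17. 1 settler and 1 raider → Station Beta.  (Station Alpha: 1S 0R; Station Beta: 5S 5R)
18. 1 raider ← Station Alpha.  (Station Alpha: 1S 1R; Station Beta: 5S 4R)
19. 1 settler and 1 raider → Station Beta.  (Station Alpha: 0S 0R; Station Beta: 6S 5R)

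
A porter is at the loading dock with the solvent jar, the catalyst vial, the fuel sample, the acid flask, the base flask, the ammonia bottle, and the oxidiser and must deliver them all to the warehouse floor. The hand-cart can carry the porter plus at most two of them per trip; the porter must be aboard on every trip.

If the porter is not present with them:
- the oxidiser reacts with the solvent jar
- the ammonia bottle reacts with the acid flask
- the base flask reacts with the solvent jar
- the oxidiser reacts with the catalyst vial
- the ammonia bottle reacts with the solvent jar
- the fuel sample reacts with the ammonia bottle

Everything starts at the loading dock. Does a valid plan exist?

Whatever the first load, the items left behind include a forbidden pair without the porter. No opening move is safe, so no plan exists.

No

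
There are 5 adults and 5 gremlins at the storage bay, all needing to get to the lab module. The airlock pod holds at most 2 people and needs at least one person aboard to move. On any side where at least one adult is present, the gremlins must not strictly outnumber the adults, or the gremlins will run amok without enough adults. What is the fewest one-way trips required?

impossible

Following every safe sequence of crossings from the start, the most of the 10 that can be at the lab module as the airlock pod arrives there on crossings 1, 3, 5, 7 is 2, 3, 4, 5 respectively; the best ever achieved is 5 of 10.
From crossing 9 on, no configuration arises that was not already reachable earlier: only 13 distinct safe configurations (who is on which side, and where the airlock pod is) can ever be reached, none of them has everyone across, and every continuation just revisits them. They are: 0 adults + 0 gremlins across (airlock pod back at the start); 0 adults + 1 gremlin across (airlock pod there); 0 adults + 1 gremlin across (airlock pod back at the start); 0 adults + 2 gremlins across (airlock pod there); 0 adults + 2 gremlins across (airlock pod back at the start); 0 adults + 3 gremlins across (airlock pod there); 0 adults + 3 gremlins across (airlock pod back at the start); 0 adults + 4 gremlins across (airlock pod there); 0 adults + 4 gremlins across (airlock pod back at the start); 0 adults + 5 gremlins across (airlock pod there); 1 adult + 1 gremlin across (airlock pod there); 1 adult + 1 gremlin across (airlock pod back at the start); 2 adults + 2 gremlins across (airlock pod there). So no valid plan exists.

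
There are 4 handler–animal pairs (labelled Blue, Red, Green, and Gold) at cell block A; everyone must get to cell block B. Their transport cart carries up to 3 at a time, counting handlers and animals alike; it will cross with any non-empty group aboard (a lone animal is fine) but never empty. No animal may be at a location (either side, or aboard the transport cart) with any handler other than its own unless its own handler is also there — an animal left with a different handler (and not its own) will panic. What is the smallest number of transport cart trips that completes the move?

9

Counting alone: each trip to cell block B takes at most 3 across and each return brings at least 1 back, so after t trips out (and t−1 returns) at most 3t − (t−1) of the 8 are across; that first reaches 8 at t = 4, so at least 7 crossings are needed.
The safety rule pushes this higher. Following every safe sequence of crossings, the most of the 8 that can be at cell block B as the transport cart arrives there on crossing 7 is 7 — never all 8.
So no plan with fewer than 9 crossings exists, and this one achieves 9:
1. animal Blue and handler Blue cross → cell block B.
2. handler Blue crosses ← cell block A.
3. animal Red, handler Blue, and handler Red cross → cell block B.
4. animal Blue and handler Blue cross ← cell block A.
5. handler Blue, handler Gold, and handler Green cross → cell block B.
6. animal Red crosses ← cell block A.
7. animal Blue and animal Red cross → cell block B.
8. animal Blue crosses ← cell block A.
9. animal Blue, animal Gold, and animal Green cross → cell block B.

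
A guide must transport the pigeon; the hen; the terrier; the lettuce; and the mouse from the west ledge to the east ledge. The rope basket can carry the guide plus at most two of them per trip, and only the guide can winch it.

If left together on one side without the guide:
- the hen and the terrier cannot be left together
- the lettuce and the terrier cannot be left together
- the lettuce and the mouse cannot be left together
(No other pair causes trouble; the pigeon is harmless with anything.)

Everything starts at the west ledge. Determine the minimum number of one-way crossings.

Counting alone: the guide can take at most 2 across per trip to the east ledge, so moving all 5 needs at least 3 loaded trips out, with a return between consecutive ones — at least 5 crossings.
The plan below uses exactly 5 crossings, so it is optimal:
1. Guide goes to the east ledge with the hen and the lettuce.  [the west ledge: the mouse, the pigeon, the terrier | the east ledge: the hen, the lettuce]
2. Guide goes back to the west ledge alone.  [the west ledge: the mouse, the pigeon, the terrier | the east ledge: the hen, the lettuce]
3. Guide goes to the east ledge with the pigeon.  [the west ledge: the mouse, the terrier | the east ledge: the hen, the lettuce, the pigeon]
4. Guide goes back to the west ledge alone.  [the west ledge: the mouse, the terrier | the east ledge: the hen, the lettuce, the pigeon]
5. Guide goes to the east ledge with the mouse and the terrier.  [the west ledge: — | the east ledge: the hen, the lettuce, the mouse, the pigeon, the terrier]

5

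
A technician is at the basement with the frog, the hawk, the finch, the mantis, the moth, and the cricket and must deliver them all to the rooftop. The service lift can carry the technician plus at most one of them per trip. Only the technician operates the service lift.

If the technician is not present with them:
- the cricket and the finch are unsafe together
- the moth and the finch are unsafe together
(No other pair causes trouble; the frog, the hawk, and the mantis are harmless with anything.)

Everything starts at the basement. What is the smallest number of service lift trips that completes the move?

Counting alone: the technician can take at most 1 across per trip to the rooftop, so moving all 6 needs at least 6 loaded trips out, with a return between consecutive ones — at least 11 crossings.
The safety rule pushes this higher. Following every safe sequence of crossings, the most of the 6 that can be at the rooftop as the service lift arrives there on crossing 11 is 5 — never all 6.
So no plan with fewer than 13 crossings exists, and this one achieves 13:
1. Technician goes to the rooftop with the finch.  [the basement: the cricket, the frog, the hawk, the mantis, the moth | the rooftop: the finch]
2. Technician goes back to the basement alone.  [the basement: the cricket, the frog, the hawk, the mantis, the moth | the rooftop: the finch]
3. Technician goes to the rooftop with the frog.  [the basement: the cricket, the hawk, the mantis, the moth | the rooftop: the finch, the frog]
4. Technician goes back to the basement alone.  [the basement: the cricket, the hawk, the mantis, the moth | the rooftop: the finch, the frog]
5. Technician goes to the rooftop with the hawk.  [the basement: the cricket, the mantis, the moth | the rooftop: the finch, the frog, the hawk]
6. Technician goes back to the basement alone.  [the basement: the cricket, the mantis, the moth | the rooftop: the finch, the frog, the hawk]
7. Technician goes to the rooftop with the mantis.  [the basement: the cricket, the moth | the rooftop: the finch, the frog, the hawk, the mantis]
8. Technician goes back to the basement alone.  [the basement: the cricket, the moth | the rooftop: the finch, the frog, the hawk, the mantis]
9. Technician goes to the rooftop with the moth.  [the basement: the cricket | the rooftop: the finch, the frog, the hawk, the mantis, the moth]
10. Technician goes back to the basement with the finch.  [the basement: the cricket, the finch | the rooftop: the frog, the hawk, the mantis, the moth]
11. Technician goes to the rooftop with the cricket.  [the basement: the finch | the rooftop: the cricket, the frog, the hawk, the mantis, the moth]
12. Technician goes back to the basement alone.  [the basement: the finch | the rooftop: the cricket, the frog, the hawk, the mantis, the moth]
13. Technician goes to the rooftop with the finch.  [the basement: — | the rooftop: the cricket, the finch, the frog, the hawk, the mantis, the moth]

13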